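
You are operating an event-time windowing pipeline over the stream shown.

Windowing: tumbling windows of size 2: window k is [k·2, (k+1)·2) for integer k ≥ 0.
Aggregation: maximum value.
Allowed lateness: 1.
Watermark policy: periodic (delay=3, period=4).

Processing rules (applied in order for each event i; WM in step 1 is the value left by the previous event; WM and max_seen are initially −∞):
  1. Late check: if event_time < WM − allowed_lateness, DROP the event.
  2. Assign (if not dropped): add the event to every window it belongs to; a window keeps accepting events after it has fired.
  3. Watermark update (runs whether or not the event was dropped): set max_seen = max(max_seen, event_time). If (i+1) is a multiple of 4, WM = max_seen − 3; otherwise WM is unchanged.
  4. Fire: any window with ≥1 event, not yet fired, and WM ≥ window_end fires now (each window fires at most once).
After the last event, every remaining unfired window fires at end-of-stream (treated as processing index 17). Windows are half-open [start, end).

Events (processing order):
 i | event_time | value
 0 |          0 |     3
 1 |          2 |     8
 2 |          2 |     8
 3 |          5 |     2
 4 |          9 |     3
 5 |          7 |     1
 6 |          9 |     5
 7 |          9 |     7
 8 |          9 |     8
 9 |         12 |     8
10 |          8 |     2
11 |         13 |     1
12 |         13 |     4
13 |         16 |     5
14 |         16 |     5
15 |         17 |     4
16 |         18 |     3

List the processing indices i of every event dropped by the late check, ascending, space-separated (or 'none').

i=0 t=0 v=3: → [0,2); WM=−∞
i=1 t=2 v=8: → [2,4); WM=−∞
i=2 t=2 v=8: → [2,4); WM=−∞
i=3 t=5 v=2: → [4,6); WM=2; [0,2) fires=3
i=4 t=9 v=3: → [8,10); WM=2
i=5 t=7 v=1: → [6,8); WM=2
i=6 t=9 v=5: → [8,10); WM=2
i=7 t=9 v=7: → [8,10); WM=6; [2,4) fires=8 [4,6) fires=2
i=8 t=9 v=8: → [8,10); WM=6
i=9 t=12 v=8: → [12,14); WM=6
i=10 t=8 v=2: → [8,10); WM=6
i=11 t=13 v=1: → [12,14); WM=10; [6,8) fires=1 [8,10) fires=8
i=12 t=13 v=4: → [12,14); WM=10
i=13 t=16 v=5: → [16,18); WM=10
i=14 t=16 v=5: → [16,18); WM=10
i=15 t=17 v=4: → [16,18); WM=14; [12,14) fires=8
i=16 t=18 v=3: → [18,20); WM=14

none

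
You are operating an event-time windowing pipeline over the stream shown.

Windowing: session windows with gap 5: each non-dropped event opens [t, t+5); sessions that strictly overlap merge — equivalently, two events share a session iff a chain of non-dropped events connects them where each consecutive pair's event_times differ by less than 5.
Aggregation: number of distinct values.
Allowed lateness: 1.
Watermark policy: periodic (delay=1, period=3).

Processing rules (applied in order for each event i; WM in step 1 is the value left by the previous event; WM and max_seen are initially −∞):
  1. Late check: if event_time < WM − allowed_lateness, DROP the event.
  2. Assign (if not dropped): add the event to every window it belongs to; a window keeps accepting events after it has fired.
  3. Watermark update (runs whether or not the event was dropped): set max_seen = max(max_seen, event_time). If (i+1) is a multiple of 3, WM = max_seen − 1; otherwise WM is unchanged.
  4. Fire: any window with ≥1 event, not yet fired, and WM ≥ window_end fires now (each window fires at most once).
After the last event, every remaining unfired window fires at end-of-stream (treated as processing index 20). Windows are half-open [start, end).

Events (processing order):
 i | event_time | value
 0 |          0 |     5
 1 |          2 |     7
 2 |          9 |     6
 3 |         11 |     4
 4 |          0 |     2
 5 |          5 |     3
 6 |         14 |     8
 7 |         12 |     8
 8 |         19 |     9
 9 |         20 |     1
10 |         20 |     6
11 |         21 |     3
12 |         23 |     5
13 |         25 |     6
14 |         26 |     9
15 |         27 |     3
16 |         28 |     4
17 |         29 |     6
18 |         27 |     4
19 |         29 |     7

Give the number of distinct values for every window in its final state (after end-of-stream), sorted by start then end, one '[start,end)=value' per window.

[0,7)=2 [9,19)=3 [19,34)=7

i=0 t=0 v=5: → [0,5); WM=−∞
i=1 t=2 v=7: → [0,7); WM=−∞
i=2 t=9 v=6: → [9,14); WM=8
i=3 t=11 v=4: → [9,16); WM=8
i=4 t=0 v=2: DROP (t<8-1); WM=8
i=5 t=5 v=3: DROP (t<8-1); WM=10
i=6 t=14 v=8: → [9,19); WM=10
i=7 t=12 v=8: → [9,19); WM=10
i=8 t=19 v=9: → [19,24); WM=18
i=9 t=20 v=1: → [19,25); WM=18
i=10 t=20 v=6: → [19,25); WM=18
i=11 t=21 v=3: → [19,26); WM=20
i=12 t=23 v=5: → [19,28); WM=20
i=13 t=25 v=6: → [19,30); WM=20
i=14 t=26 v=9: → [19,31); WM=25
i=15 t=27 v=3: → [19,32); WM=25
i=16 t=28 v=4: → [19,33); WM=25
i=17 t=29 v=6: → [19,34); WM=28
i=18 t=27 v=4: → [19,34); WM=28
i=19 t=29 v=7: → [19,34); WM=28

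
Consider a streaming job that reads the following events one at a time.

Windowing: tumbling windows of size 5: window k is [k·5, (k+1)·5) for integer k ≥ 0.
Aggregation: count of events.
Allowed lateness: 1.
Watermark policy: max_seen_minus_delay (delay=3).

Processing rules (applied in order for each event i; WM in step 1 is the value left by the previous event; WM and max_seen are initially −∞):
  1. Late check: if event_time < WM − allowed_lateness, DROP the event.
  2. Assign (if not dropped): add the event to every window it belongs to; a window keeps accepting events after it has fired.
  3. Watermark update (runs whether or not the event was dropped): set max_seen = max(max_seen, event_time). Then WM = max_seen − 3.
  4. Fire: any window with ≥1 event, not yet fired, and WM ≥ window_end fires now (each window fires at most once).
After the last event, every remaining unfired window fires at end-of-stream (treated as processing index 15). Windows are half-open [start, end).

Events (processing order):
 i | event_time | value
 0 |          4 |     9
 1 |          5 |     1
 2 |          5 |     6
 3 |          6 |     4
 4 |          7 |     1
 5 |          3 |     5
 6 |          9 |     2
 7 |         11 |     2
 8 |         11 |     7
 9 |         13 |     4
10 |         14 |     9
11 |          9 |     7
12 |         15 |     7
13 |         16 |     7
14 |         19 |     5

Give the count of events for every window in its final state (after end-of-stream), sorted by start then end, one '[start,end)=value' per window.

i=0 t=4 v=9: → [0,5); WM=1
i=1 t=5 v=1: → [5,10); WM=2
i=2 t=5 v=6: → [5,10); WM=2
i=3 t=6 v=4: → [5,10); WM=3
i=4 t=7 v=1: → [5,10); WM=4
i=5 t=3 v=5: → [0,5); WM=4
i=6 t=9 v=2: → [5,10); WM=6; [0,5) fires=2
i=7 t=11 v=2: → [10,15); WM=8
i=8 t=11 v=7: → [10,15); WM=8
i=9 t=13 v=4: → [10,15); WM=10; [5,10) fires=5
i=10 t=14 v=9: → [10,15); WM=11
i=11 t=9 v=7: DROP (t<11-1); WM=11
i=12 t=15 v=7: → [15,20); WM=12
i=13 t=16 v=7: → [15,20); WM=13
i=14 t=19 v=5: → [15,20); WM=16; [10,15) fires=4

[0,5)=2 [5,10)=5 [10,15)=4 [15,20)=3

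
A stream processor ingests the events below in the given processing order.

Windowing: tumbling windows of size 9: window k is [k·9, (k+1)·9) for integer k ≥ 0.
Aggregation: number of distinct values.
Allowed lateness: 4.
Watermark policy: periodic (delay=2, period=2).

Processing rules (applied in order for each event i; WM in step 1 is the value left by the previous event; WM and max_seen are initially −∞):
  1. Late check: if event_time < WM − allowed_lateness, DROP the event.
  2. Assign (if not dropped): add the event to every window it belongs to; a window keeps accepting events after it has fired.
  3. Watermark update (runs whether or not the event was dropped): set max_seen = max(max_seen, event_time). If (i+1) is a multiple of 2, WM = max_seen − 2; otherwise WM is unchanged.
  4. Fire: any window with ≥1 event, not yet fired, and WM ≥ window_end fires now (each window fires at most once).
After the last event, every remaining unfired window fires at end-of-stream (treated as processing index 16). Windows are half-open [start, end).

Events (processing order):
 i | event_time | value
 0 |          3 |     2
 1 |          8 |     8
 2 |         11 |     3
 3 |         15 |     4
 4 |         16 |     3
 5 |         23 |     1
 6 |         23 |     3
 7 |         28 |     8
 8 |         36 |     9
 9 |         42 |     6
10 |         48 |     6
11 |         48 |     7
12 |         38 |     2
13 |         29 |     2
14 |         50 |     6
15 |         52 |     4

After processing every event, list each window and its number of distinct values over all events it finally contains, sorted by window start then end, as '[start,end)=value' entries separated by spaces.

[0,9)=2 [9,18)=2 [18,27)=2 [27,36)=1 [36,45)=2 [45,54)=3

i=0 t=3 v=2: → [0,9); WM=−∞
i=1 t=8 v=8: → [0,9); WM=6
i=2 t=11 v=3: → [9,18); WM=6
i=3 t=15 v=4: → [9,18); WM=13; [0,9) fires=2
i=4 t=16 v=3: → [9,18); WM=13
i=5 t=23 v=1: → [18,27); WM=21; [9,18) fires=2
i=6 t=23 v=3: → [18,27); WM=21
i=7 t=28 v=8: → [27,36); WM=26
i=8 t=36 v=9: → [36,45); WM=26
i=9 t=42 v=6: → [36,45); WM=40; [18,27) fires=2 [27,36) fires=1
i=10 t=48 v=6: → [45,54); WM=40
i=11 t=48 v=7: → [45,54); WM=46; [36,45) fires=2
i=12 t=38 v=2: DROP (t<46-4); WM=46
i=13 t=29 v=2: DROP (t<46-4); WM=46
i=14 t=50 v=6: → [45,54); WM=46
i=15 t=52 v=4: → [45,54); WM=50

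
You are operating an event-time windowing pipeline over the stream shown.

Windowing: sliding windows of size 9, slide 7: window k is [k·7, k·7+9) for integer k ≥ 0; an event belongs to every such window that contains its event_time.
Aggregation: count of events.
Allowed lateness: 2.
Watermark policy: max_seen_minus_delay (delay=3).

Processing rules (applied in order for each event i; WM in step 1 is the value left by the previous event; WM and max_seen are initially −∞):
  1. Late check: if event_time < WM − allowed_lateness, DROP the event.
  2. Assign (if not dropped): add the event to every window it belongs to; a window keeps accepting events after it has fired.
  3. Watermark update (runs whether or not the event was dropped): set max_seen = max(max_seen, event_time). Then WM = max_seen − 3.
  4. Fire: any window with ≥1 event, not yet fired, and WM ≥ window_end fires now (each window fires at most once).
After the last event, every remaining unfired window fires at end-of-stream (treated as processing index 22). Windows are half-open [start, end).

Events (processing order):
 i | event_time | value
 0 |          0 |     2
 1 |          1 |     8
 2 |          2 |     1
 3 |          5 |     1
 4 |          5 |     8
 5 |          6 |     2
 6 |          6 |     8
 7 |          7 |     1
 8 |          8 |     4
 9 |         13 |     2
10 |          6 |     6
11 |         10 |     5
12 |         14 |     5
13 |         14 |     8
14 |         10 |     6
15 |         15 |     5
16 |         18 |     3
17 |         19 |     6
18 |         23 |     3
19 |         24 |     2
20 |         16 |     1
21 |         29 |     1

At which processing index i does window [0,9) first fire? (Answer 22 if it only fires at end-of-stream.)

i=0 t=0 v=2: → [0,9); WM=-3
i=1 t=1 v=8: → [0,9); WM=-2
i=2 t=2 v=1: → [0,9); WM=-1
i=3 t=5 v=1: → [0,9); WM=2
i=4 t=5 v=8: → [0,9); WM=2
i=5 t=6 v=2: → [0,9); WM=3
i=6 t=6 v=8: → [0,9); WM=3
i=7 t=7 v=1: → [7,16),[0,9); WM=4
i=8 t=8 v=4: → [7,16),[0,9); WM=5
i=9 t=13 v=2: → [7,16); WM=10; [0,9) fires=9
i=10 t=6 v=6: DROP (t<10-2); WM=10
i=11 t=10 v=5: → [7,16); WM=10
i=12 t=14 v=5: → [14,23),[7,16); WM=11
i=13 t=14 v=8: → [14,23),[7,16); WM=11
i=14 t=10 v=6: → [7,16); WM=11
i=15 t=15 v=5: → [14,23),[7,16); WM=12
i=16 t=18 v=3: → [14,23); WM=15
i=17 t=19 v=6: → [14,23); WM=16; [7,16) fires=8
i=18 t=23 v=3: → [21,30); WM=20
i=19 t=24 v=2: → [21,30); WM=21
i=20 t=16 v=1: DROP (t<21-2); WM=21
i=21 t=29 v=1: → [28,37),[21,30); WM=26; [14,23) fires=5

9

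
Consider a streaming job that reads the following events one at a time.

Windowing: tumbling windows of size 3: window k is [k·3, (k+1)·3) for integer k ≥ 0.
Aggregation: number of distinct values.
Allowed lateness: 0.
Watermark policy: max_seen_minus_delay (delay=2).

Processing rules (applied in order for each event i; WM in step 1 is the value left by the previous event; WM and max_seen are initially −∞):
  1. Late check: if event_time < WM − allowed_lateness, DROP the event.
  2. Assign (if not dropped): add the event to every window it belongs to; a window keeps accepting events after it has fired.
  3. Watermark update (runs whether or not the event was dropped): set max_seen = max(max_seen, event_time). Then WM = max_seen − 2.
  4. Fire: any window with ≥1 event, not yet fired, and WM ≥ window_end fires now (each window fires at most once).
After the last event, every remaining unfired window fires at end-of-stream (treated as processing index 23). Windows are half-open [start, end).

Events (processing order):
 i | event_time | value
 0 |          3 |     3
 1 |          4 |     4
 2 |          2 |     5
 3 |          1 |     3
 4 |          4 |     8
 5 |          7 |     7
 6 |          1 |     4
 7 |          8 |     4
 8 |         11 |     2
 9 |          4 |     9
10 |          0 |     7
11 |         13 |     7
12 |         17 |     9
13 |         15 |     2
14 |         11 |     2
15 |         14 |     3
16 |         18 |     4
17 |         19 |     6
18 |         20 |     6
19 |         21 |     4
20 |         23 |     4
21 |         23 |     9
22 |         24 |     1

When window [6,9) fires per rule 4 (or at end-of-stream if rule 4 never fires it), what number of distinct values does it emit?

2

i=0 t=3 v=3: → [3,6); WM=1
i=1 t=4 v=4: → [3,6); WM=2
i=2 t=2 v=5: → [0,3); WM=2
i=3 t=1 v=3: DROP (t<2-0); WM=2
i=4 t=4 v=8: → [3,6); WM=2
i=5 t=7 v=7: → [6,9); WM=5; [0,3) fires=1
i=6 t=1 v=4: DROP (t<5-0); WM=5
i=7 t=8 v=4: → [6,9); WM=6; [3,6) fires=3
i=8 t=11 v=2: → [9,12); WM=9; [6,9) fires=2
i=9 t=4 v=9: DROP (t<9-0); WM=9
i=10 t=0 v=7: DROP (t<9-0); WM=9
i=11 t=13 v=7: → [12,15); WM=11
i=12 t=17 v=9: → [15,18); WM=15; [9,12) fires=1 [12,15) fires=1
i=13 t=15 v=2: → [15,18); WM=15
i=14 t=11 v=2: DROP (t<15-0); WM=15
i=15 t=14 v=3: DROP (t<15-0); WM=15
i=16 t=18 v=4: → [18,21); WM=16
i=17 t=19 v=6: → [18,21); WM=17
i=18 t=20 v=6: → [18,21); WM=18; [15,18) fires=2
i=19 t=21 v=4: → [21,24); WM=19
i=20 t=23 v=4: → [21,24); WM=21; [18,21) fires=2
i=21 t=23 v=9: → [21,24); WM=21
i=22 t=24 v=1: → [24,27); WM=22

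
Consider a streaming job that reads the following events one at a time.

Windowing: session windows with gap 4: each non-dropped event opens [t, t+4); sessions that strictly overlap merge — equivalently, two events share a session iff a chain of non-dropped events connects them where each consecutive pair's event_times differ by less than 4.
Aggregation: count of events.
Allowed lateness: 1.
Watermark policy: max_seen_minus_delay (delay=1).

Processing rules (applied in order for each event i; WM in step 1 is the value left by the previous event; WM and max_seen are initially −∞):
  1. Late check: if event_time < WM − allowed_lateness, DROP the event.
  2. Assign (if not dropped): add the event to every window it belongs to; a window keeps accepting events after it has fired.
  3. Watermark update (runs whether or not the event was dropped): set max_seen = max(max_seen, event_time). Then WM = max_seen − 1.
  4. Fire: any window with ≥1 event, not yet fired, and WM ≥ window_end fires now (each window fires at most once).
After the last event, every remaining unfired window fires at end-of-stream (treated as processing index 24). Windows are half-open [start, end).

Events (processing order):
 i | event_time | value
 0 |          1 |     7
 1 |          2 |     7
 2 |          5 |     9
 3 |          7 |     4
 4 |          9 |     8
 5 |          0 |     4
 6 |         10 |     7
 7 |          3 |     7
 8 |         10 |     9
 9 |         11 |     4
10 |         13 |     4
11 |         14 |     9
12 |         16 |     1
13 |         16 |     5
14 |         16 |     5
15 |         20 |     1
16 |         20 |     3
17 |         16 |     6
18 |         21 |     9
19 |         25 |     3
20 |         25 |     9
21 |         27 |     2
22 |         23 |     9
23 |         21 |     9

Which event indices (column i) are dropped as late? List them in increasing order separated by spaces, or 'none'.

i=0 t=1 v=7: → [1,5); WM=0
i=1 t=2 v=7: → [1,6); WM=1
i=2 t=5 v=9: → [1,9); WM=4
i=3 t=7 v=4: → [1,11); WM=6
i=4 t=9 v=8: → [1,13); WM=8
i=5 t=0 v=4: DROP (t<8-1); WM=8
i=6 t=10 v=7: → [1,14); WM=9
i=7 t=3 v=7: DROP (t<9-1); WM=9
i=8 t=10 v=9: → [1,14); WM=9
i=9 t=11 v=4: → [1,15); WM=10
i=10 t=13 v=4: → [1,17); WM=12
i=11 t=14 v=9: → [1,18); WM=13
i=12 t=16 v=1: → [1,20); WM=15
i=13 t=16 v=5: → [1,20); WM=15
i=14 t=16 v=5: → [1,20); WM=15
i=15 t=20 v=1: → [20,24); WM=19
i=16 t=20 v=3: → [20,24); WM=19
i=17 t=16 v=6: DROP (t<19-1); WM=19
i=18 t=21 v=9: → [20,25); WM=20
i=19 t=25 v=3: → [25,29); WM=24
i=20 t=25 v=9: → [25,29); WM=24
i=21 t=27 v=2: → [25,31); WM=26
i=22 t=23 v=9: DROP (t<26-1); WM=26
i=23 t=21 v=9: DROP (t<26-1); WM=26

5 7 17 22 23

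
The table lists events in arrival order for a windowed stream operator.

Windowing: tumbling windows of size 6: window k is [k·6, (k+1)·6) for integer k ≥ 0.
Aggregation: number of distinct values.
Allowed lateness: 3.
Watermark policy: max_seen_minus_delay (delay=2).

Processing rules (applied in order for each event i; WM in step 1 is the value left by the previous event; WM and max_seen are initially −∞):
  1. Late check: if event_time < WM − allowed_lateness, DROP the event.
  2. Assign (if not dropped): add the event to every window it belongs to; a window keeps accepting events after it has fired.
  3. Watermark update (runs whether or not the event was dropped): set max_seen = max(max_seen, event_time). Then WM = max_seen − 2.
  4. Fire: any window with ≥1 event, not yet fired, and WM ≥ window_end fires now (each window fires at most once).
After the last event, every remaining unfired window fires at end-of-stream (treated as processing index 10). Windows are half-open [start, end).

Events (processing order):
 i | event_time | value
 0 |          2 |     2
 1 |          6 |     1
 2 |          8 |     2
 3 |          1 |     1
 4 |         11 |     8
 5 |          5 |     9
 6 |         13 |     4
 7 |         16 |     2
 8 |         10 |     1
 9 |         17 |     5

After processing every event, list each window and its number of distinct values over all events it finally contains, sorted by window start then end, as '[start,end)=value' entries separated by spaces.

[0,6)=1 [6,12)=3 [12,18)=3

i=0 t=2 v=2: → [0,6); WM=0
i=1 t=6 v=1: → [6,12); WM=4
i=2 t=8 v=2: → [6,12); WM=6; [0,6) fires=1
i=3 t=1 v=1: DROP (t<6-3); WM=6
i=4 t=11 v=8: → [6,12); WM=9
i=5 t=5 v=9: DROP (t<9-3); WM=9
i=6 t=13 v=4: → [12,18); WM=11
i=7 t=16 v=2: → [12,18); WM=14; [6,12) fires=3
i=8 t=10 v=1: DROP (t<14-3); WM=14
i=9 t=17 v=5: → [12,18); WM=15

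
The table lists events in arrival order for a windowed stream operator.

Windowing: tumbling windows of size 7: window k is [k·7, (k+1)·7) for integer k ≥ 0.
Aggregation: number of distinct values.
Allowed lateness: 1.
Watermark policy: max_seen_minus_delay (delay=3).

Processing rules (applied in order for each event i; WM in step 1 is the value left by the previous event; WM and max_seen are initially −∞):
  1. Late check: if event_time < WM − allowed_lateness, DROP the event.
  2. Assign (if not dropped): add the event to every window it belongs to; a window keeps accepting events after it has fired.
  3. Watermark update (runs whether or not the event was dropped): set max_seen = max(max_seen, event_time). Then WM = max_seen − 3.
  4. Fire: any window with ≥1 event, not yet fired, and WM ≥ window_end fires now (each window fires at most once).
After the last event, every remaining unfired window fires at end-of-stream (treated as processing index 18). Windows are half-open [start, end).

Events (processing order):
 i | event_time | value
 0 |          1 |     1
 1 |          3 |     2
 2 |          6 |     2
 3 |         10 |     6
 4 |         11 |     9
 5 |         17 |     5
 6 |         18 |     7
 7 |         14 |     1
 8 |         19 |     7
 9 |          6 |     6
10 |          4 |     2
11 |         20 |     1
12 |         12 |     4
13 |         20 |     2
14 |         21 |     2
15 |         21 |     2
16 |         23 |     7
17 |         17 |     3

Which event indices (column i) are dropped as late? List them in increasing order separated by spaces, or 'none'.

9 10 12 17

i=0 t=1 v=1: → [0,7); WM=-2
i=1 t=3 v=2: → [0,7); WM=0
i=2 t=6 v=2: → [0,7); WM=3
i=3 t=10 v=6: → [7,14); WM=7; [0,7) fires=2
i=4 t=11 v=9: → [7,14); WM=8
i=5 t=17 v=5: → [14,21); WM=14; [7,14) fires=2
i=6 t=18 v=7: → [14,21); WM=15
i=7 t=14 v=1: → [14,21); WM=15
i=8 t=19 v=7: → [14,21); WM=16
i=9 t=6 v=6: DROP (t<16-1); WM=16
i=10 t=4 v=2: DROP (t<16-1); WM=16
i=11 t=20 v=1: → [14,21); WM=17
i=12 t=12 v=4: DROP (t<17-1); WM=17
i=13 t=20 v=2: → [14,21); WM=17
i=14 t=21 v=2: → [21,28); WM=18
i=15 t=21 v=2: → [21,28); WM=18
i=16 t=23 v=7: → [21,28); WM=20
i=17 t=17 v=3: DROP (t<20-1); WM=20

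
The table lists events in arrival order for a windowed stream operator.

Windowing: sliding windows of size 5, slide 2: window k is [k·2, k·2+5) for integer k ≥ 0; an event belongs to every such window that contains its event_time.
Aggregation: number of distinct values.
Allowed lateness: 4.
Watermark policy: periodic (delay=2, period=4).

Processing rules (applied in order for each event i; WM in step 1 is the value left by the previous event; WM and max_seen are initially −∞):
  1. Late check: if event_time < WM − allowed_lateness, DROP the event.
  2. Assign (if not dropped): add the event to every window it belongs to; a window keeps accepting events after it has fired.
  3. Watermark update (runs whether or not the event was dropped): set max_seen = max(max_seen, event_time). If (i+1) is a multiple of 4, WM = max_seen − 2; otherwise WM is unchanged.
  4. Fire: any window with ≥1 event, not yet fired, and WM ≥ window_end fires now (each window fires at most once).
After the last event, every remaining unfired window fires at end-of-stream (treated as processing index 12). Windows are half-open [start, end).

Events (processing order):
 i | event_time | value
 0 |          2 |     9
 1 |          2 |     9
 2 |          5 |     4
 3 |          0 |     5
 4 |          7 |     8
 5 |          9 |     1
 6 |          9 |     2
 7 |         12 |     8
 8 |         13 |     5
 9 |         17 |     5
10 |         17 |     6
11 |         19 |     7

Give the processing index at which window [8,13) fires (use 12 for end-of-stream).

i=0 t=2 v=9: → [2,7),[0,5); WM=−∞
i=1 t=2 v=9: → [2,7),[0,5); WM=−∞
i=2 t=5 v=4: → [4,9),[2,7); WM=−∞
i=3 t=0 v=5: → [0,5); WM=3
i=4 t=7 v=8: → [6,11),[4,9); WM=3
i=5 t=9 v=1: → [8,13),[6,11); WM=3
i=6 t=9 v=2: → [8,13),[6,11); WM=3
i=7 t=12 v=8: → [12,17),[10,15),[8,13); WM=10; [0,5) fires=2 [2,7) fires=2 [4,9) fires=2
i=8 t=13 v=5: → [12,17),[10,15); WM=10
i=9 t=17 v=5: → [16,21),[14,19); WM=10
i=10 t=17 v=6: → [16,21),[14,19); WM=10
i=11 t=19 v=7: → [18,23),[16,21); WM=17; [6,11) fires=3 [8,13) fires=3 [10,15) fires=2 [12,17) fires=2

11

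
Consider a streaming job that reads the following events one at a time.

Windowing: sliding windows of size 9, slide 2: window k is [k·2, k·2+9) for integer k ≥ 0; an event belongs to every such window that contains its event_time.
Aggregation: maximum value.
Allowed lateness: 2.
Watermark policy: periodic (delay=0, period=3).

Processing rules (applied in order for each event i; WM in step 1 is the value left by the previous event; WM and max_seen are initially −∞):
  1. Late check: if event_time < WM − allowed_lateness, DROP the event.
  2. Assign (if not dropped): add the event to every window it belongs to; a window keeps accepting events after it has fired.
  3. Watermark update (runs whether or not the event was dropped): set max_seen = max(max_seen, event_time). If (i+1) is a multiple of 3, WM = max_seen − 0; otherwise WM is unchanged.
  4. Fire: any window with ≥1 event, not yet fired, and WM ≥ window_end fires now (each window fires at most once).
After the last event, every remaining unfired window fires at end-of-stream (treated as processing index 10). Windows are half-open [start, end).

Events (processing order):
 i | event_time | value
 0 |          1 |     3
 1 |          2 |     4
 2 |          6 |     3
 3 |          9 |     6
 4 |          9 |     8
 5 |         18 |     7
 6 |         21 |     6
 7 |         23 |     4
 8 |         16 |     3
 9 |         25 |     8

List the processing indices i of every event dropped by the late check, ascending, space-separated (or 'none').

i=0 t=1 v=3: → [0,9); WM=−∞
i=1 t=2 v=4: → [2,11),[0,9); WM=−∞
i=2 t=6 v=3: → [6,15),[4,13),[2,11),[0,9); WM=6
i=3 t=9 v=6: → [8,17),[6,15),[4,13),[2,11); WM=6
i=4 t=9 v=8: → [8,17),[6,15),[4,13),[2,11); WM=6
i=5 t=18 v=7: → [18,27),[16,25),[14,23),[12,21),[10,19); WM=18; [0,9) fires=4 [2,11) fires=8 [4,13) fires=8 [6,15) fires=8 [8,17) fires=8
i=6 t=21 v=6: → [20,29),[18,27),[16,25),[14,23); WM=18
i=7 t=23 v=4: → [22,31),[20,29),[18,27),[16,25); WM=18
i=8 t=16 v=3: → [16,25),[14,23),[12,21),[10,19),[8,17); WM=23; [10,19) fires=7 [12,21) fires=7 [14,23) fires=7
i=9 t=25 v=8: → [24,33),[22,31),[20,29),[18,27); WM=23

none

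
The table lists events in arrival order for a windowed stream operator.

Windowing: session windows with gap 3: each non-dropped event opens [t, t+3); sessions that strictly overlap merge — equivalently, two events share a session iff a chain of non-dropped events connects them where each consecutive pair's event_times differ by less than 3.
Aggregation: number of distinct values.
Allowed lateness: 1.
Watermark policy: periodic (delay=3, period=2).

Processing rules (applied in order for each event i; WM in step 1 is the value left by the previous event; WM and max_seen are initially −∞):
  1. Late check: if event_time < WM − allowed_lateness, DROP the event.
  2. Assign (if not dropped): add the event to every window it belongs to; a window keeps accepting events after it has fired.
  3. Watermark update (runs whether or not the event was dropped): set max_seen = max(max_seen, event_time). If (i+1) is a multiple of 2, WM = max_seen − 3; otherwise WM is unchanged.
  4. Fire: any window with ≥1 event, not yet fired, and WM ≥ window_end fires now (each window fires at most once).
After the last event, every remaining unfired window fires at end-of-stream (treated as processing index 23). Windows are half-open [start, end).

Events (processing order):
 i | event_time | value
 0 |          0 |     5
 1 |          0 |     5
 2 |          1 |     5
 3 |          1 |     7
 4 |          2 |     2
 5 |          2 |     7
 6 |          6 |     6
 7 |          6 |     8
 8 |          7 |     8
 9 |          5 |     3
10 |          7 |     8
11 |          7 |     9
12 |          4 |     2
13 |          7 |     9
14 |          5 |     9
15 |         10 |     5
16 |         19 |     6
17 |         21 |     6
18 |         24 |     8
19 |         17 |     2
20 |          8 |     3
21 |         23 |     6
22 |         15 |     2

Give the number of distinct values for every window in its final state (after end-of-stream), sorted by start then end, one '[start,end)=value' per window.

[0,10)=7 [10,13)=1 [17,27)=3

i=0 t=0 v=5: → [0,3); WM=−∞
i=1 t=0 v=5: → [0,3); WM=-3
i=2 t=1 v=5: → [0,4); WM=-3
i=3 t=1 v=7: → [0,4); WM=-2
i=4 t=2 v=2: → [0,5); WM=-2
i=5 t=2 v=7: → [0,5); WM=-1
i=6 t=6 v=6: → [6,9); WM=-1
i=7 t=6 v=8: → [6,9); WM=3
i=8 t=7 v=8: → [6,10); WM=3
i=9 t=5 v=3: → [5,10); WM=4
i=10 t=7 v=8: → [5,10); WM=4
i=11 t=7 v=9: → [5,10); WM=4
i=12 t=4 v=2: → [0,10); WM=4
i=13 t=7 v=9: → [0,10); WM=4
i=14 t=5 v=9: → [0,10); WM=4
i=15 t=10 v=5: → [10,13); WM=7
i=16 t=19 v=6: → [19,22); WM=7
i=17 t=21 v=6: → [19,24); WM=18
i=18 t=24 v=8: → [24,27); WM=18
i=19 t=17 v=2: → [17,24); WM=21
i=20 t=8 v=3: DROP (t<21-1); WM=21
i=21 t=23 v=6: → [17,27); WM=21
i=22 t=15 v=2: DROP (t<21-1); WM=21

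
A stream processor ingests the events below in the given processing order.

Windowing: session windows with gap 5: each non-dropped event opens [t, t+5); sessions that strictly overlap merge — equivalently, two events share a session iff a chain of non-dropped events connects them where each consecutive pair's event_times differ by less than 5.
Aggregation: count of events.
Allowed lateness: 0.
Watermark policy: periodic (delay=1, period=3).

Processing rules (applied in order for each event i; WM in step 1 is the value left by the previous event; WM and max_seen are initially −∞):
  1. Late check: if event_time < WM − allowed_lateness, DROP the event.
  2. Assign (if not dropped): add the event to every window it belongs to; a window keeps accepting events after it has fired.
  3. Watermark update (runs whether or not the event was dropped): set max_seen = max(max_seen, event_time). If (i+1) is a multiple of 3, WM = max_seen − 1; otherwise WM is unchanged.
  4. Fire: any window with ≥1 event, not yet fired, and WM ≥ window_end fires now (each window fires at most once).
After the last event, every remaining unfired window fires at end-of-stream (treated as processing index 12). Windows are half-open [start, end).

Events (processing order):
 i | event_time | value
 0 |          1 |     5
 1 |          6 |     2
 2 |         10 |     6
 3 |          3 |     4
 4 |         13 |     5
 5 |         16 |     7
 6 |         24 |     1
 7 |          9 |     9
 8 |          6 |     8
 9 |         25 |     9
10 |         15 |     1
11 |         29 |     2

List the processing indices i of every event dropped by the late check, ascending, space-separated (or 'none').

3 7 8 10

i=0 t=1 v=5: → [1,6); WM=−∞
i=1 t=6 v=2: → [6,11); WM=−∞
i=2 t=10 v=6: → [6,15); WM=9
i=3 t=3 v=4: DROP (t<9-0); WM=9
i=4 t=13 v=5: → [6,18); WM=9
i=5 t=16 v=7: → [6,21); WM=15
i=6 t=24 v=1: → [24,29); WM=15
i=7 t=9 v=9: DROP (t<15-0); WM=15
i=8 t=6 v=8: DROP (t<15-0); WM=23
i=9 t=25 v=9: → [24,30); WM=23
i=10 t=15 v=1: DROP (t<23-0); WM=23
i=11 t=29 v=2: → [24,34); WM=28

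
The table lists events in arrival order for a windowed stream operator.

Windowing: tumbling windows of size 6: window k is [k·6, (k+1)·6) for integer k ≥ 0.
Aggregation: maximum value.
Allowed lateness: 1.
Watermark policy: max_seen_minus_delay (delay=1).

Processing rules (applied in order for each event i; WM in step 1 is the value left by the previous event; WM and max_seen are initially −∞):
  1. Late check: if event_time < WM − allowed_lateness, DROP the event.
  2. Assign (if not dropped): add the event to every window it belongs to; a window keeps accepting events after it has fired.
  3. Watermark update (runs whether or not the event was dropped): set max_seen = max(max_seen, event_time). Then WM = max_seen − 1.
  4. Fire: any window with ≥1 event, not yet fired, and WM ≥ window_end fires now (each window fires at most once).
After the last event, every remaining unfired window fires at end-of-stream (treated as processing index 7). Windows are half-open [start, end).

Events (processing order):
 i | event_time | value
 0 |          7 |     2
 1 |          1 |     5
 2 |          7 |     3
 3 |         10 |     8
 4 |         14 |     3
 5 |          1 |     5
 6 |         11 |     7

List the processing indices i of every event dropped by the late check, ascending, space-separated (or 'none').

i=0 t=7 v=2: → [6,12); WM=6
i=1 t=1 v=5: DROP (t<6-1); WM=6
i=2 t=7 v=3: → [6,12); WM=6
i=3 t=10 v=8: → [6,12); WM=9
i=4 t=14 v=3: → [12,18); WM=13; [6,12) fires=8
i=5 t=1 v=5: DROP (t<13-1); WM=13
i=6 t=11 v=7: DROP (t<13-1); WM=13

1 5 6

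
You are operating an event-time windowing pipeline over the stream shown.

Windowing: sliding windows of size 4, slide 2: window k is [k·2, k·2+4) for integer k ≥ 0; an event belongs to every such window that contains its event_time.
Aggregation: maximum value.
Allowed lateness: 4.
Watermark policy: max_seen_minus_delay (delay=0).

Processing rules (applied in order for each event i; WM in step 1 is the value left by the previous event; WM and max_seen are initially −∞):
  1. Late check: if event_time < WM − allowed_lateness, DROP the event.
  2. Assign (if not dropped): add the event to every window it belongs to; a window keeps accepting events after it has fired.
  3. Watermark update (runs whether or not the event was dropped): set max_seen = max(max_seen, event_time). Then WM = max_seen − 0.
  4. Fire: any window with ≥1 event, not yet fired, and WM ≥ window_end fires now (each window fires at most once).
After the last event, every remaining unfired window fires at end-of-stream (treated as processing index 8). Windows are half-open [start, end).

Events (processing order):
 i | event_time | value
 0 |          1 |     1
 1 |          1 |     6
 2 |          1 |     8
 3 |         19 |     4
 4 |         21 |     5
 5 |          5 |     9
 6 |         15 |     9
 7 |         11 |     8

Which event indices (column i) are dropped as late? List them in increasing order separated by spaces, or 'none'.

5 6 7

i=0 t=1 v=1: → [0,4); WM=1
i=1 t=1 v=6: → [0,4); WM=1
i=2 t=1 v=8: → [0,4); WM=1
i=3 t=19 v=4: → [18,22),[16,20); WM=19; [0,4) fires=8
i=4 t=21 v=5: → [20,24),[18,22); WM=21; [16,20) fires=4
i=5 t=5 v=9: DROP (t<21-4); WM=21
i=6 t=15 v=9: DROP (t<21-4); WM=21
i=7 t=11 v=8: DROP (t<21-4); WM=21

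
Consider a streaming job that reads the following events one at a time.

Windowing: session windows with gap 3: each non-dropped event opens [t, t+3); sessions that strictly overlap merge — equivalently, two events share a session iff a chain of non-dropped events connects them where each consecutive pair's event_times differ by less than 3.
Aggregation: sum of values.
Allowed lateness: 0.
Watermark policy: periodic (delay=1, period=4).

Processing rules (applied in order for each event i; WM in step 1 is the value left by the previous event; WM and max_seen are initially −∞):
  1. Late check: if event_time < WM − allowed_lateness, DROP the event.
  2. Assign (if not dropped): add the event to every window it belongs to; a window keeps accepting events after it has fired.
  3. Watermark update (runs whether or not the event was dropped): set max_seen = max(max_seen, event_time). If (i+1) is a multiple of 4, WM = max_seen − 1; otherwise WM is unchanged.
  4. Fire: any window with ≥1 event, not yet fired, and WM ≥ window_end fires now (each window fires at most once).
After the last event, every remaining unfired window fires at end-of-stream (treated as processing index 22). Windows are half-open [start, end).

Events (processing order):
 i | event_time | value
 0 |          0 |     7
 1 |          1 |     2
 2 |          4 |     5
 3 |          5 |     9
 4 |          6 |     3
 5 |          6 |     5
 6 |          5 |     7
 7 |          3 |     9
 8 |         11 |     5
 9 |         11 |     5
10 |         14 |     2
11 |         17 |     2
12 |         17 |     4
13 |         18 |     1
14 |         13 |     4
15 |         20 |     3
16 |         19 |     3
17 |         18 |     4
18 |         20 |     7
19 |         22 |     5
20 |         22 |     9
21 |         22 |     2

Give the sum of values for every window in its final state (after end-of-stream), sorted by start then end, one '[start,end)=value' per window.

i=0 t=0 v=7: → [0,3); WM=−∞
i=1 t=1 v=2: → [0,4); WM=−∞
i=2 t=4 v=5: → [4,7); WM=−∞
i=3 t=5 v=9: → [4,8); WM=4
i=4 t=6 v=3: → [4,9); WM=4
i=5 t=6 v=5: → [4,9); WM=4
i=6 t=5 v=7: → [4,9); WM=4
i=7 t=3 v=9: DROP (t<4-0); WM=5
i=8 t=11 v=5: → [11,14); WM=5
i=9 t=11 v=5: → [11,14); WM=5
i=10 t=14 v=2: → [14,17); WM=5
i=11 t=17 v=2: → [17,20); WM=16
i=12 t=17 v=4: → [17,20); WM=16
i=13 t=18 v=1: → [17,21); WM=16
i=14 t=13 v=4: DROP (t<16-0); WM=16
i=15 t=20 v=3: → [17,23); WM=19
i=16 t=19 v=3: → [17,23); WM=19
i=17 t=18 v=4: DROP (t<19-0); WM=19
i=18 t=20 v=7: → [17,23); WM=19
i=19 t=22 v=5: → [17,25); WM=21
i=20 t=22 v=9: → [17,25); WM=21
i=21 t=22 v=2: → [17,25); WM=21

[0,4)=9 [4,9)=29 [11,14)=10 [14,17)=2 [17,25)=36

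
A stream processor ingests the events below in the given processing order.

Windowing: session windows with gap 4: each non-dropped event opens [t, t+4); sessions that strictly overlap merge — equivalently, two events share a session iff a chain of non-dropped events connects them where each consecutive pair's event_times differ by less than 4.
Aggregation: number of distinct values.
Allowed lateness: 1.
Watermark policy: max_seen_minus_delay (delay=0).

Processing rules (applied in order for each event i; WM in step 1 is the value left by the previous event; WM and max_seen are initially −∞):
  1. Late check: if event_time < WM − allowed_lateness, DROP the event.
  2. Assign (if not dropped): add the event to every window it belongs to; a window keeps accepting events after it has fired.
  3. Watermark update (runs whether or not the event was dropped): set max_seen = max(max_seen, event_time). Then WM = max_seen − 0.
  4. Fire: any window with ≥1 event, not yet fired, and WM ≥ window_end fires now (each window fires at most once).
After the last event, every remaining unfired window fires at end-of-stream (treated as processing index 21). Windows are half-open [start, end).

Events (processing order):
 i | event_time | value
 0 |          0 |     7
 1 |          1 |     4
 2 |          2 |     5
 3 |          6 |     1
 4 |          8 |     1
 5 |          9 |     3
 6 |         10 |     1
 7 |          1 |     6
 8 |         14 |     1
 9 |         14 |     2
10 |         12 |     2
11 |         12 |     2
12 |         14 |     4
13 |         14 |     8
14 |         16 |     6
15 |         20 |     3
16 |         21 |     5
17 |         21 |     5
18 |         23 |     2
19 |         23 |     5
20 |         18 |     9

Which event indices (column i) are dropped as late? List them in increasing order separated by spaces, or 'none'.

7 10 11 20

i=0 t=0 v=7: → [0,4); WM=0
i=1 t=1 v=4: → [0,5); WM=1
i=2 t=2 v=5: → [0,6); WM=2
i=3 t=6 v=1: → [6,10); WM=6
i=4 t=8 v=1: → [6,12); WM=8
i=5 t=9 v=3: → [6,13); WM=9
i=6 t=10 v=1: → [6,14); WM=10
i=7 t=1 v=6: DROP (t<10-1); WM=10
i=8 t=14 v=1: → [14,18); WM=14
i=9 t=14 v=2: → [14,18); WM=14
i=10 t=12 v=2: DROP (t<14-1); WM=14
i=11 t=12 v=2: DROP (t<14-1); WM=14
i=12 t=14 v=4: → [14,18); WM=14
i=13 t=14 v=8: → [14,18); WM=14
i=14 t=16 v=6: → [14,20); WM=16
i=15 t=20 v=3: → [20,24); WM=20
i=16 t=21 v=5: → [20,25); WM=21
i=17 t=21 v=5: → [20,25); WM=21
i=18 t=23 v=2: → [20,27); WM=23
i=19 t=23 v=5: → [20,27); WM=23
i=20 t=18 v=9: DROP (t<23-1); WM=23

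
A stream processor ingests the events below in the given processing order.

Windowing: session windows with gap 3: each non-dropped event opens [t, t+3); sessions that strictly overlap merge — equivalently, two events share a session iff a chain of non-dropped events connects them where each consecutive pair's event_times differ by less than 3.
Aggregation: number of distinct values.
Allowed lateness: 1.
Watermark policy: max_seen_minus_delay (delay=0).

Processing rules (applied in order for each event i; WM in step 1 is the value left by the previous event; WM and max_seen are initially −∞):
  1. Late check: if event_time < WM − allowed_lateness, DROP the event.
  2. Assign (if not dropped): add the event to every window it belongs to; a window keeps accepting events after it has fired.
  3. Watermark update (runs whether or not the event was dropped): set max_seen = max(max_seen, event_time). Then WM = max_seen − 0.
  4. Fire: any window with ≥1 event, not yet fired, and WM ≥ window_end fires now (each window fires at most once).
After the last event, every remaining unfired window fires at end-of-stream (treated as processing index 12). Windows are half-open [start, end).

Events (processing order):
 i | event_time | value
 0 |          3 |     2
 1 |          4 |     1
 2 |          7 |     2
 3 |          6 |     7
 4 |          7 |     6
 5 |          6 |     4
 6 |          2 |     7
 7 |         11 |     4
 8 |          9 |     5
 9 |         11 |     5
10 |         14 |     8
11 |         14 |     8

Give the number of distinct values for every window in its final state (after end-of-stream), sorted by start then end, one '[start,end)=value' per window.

i=0 t=3 v=2: → [3,6); WM=3
i=1 t=4 v=1: → [3,7); WM=4
i=2 t=7 v=2: → [7,10); WM=7
i=3 t=6 v=7: → [3,10); WM=7
i=4 t=7 v=6: → [3,10); WM=7
i=5 t=6 v=4: → [3,10); WM=7
i=6 t=2 v=7: DROP (t<7-1); WM=7
i=7 t=11 v=4: → [11,14); WM=11
i=8 t=9 v=5: DROP (t<11-1); WM=11
i=9 t=11 v=5: → [11,14); WM=11
i=10 t=14 v=8: → [14,17); WM=14
i=11 t=14 v=8: → [14,17); WM=14

[3,10)=5 [11,14)=2 [14,17)=1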